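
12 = 12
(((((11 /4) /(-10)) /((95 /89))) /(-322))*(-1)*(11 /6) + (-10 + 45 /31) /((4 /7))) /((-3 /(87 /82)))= 98745024331 /18662347200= 5.29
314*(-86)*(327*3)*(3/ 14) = -39736386/ 7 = -5676626.57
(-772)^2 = 595984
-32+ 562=530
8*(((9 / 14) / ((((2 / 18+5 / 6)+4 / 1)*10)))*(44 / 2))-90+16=-223382 / 3115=-71.71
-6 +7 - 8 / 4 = -1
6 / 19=0.32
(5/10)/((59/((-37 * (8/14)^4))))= -4736/141659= -0.03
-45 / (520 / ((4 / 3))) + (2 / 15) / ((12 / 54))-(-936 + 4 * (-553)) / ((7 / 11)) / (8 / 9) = 2532393 / 455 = 5565.70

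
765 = 765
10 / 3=3.33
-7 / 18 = -0.39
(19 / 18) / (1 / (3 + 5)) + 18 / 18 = 85 / 9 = 9.44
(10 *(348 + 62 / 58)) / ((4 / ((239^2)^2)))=165147059364215 / 58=2847363092486.47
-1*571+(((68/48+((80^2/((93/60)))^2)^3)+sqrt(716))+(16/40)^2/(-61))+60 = 2*sqrt(179)+80484251153203199991723652760617937/16241317362300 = 4955524811061600542895.65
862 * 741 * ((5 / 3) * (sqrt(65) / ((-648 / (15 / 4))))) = -2661425 * sqrt(65) / 432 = -49669.20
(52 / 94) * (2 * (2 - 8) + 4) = -208 / 47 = -4.43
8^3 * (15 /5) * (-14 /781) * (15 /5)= -64512 /781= -82.60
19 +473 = 492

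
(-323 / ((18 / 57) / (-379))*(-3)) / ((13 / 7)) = -16281461 / 26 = -626210.04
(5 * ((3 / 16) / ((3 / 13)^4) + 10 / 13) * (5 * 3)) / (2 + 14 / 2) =9390325 / 16848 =557.36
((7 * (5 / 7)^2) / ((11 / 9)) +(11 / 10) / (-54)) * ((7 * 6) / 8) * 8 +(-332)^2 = 109242413 / 990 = 110345.87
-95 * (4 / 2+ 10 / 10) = -285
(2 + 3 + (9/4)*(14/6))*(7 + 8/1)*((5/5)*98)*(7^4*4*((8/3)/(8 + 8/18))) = 868249620/19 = 45697348.42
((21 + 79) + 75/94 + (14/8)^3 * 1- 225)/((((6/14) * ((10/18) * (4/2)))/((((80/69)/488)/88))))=-2502353/371379712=-0.01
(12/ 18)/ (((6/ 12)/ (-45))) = -60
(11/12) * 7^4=26411/12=2200.92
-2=-2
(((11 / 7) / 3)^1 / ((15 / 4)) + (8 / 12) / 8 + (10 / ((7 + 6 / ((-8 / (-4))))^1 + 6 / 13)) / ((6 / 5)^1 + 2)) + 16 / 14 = 1.66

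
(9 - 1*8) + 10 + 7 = 18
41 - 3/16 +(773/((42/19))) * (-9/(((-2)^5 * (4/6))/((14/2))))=137407/128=1073.49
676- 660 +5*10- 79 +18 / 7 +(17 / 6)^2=-2.40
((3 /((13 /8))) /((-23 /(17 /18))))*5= -0.38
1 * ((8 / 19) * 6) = 48 / 19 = 2.53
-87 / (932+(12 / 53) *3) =-4611 / 49432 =-0.09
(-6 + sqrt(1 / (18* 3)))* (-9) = 54 - sqrt(6) / 2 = 52.78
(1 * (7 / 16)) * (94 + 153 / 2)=2387 / 32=74.59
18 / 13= 1.38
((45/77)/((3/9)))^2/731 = 18225/4334099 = 0.00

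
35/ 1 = 35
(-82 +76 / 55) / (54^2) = -739 / 26730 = -0.03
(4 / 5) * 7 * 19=532 / 5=106.40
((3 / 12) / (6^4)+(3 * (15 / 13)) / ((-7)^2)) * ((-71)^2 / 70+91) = 2669226887 / 231154560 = 11.55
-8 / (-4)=2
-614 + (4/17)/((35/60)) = -73018/119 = -613.60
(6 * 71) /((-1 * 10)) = -213 /5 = -42.60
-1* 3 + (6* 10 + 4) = 61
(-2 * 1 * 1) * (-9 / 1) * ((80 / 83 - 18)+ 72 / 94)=-292.86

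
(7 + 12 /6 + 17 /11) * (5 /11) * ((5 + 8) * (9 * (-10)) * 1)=-5608.26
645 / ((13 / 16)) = 10320 / 13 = 793.85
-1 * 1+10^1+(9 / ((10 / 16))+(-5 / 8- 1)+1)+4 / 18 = 8279 / 360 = 23.00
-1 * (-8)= 8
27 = 27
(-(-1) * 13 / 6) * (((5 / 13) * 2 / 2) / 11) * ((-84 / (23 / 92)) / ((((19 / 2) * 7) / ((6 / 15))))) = -32 / 209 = -0.15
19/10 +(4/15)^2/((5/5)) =887/450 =1.97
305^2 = 93025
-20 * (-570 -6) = 11520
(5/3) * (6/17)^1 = 10/17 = 0.59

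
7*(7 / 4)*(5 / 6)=245 / 24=10.21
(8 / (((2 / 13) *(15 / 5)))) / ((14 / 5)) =130 / 21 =6.19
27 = 27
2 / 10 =1 / 5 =0.20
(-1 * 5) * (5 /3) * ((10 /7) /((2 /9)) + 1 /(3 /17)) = -6350 /63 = -100.79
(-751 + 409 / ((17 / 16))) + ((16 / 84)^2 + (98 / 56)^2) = -43537783 / 119952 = -362.96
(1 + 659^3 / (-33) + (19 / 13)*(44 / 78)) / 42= -8061049846 / 39039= -206487.10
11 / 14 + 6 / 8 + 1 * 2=99 / 28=3.54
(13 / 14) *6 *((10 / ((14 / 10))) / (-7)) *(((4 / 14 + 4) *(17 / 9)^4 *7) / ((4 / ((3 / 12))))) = -135721625 / 1000188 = -135.70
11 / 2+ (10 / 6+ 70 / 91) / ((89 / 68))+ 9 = 113579 / 6942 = 16.36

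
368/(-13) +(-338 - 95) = -5997/13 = -461.31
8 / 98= 4 / 49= 0.08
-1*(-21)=21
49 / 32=1.53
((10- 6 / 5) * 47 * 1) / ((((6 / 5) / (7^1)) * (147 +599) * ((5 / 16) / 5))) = 57904 / 1119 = 51.75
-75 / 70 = -15 / 14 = -1.07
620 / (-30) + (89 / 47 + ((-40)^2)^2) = 360957353 / 141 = 2559981.23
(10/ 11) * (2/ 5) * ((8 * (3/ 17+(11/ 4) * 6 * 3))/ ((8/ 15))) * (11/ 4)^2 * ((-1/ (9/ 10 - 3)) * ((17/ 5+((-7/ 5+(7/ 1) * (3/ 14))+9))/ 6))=3870625/ 1904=2032.89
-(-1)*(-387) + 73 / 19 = -7280 / 19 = -383.16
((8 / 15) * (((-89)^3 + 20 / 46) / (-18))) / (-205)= -21619036 / 212175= -101.89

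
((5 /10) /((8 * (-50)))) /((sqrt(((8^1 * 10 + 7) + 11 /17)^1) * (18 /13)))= -0.00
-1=-1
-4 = -4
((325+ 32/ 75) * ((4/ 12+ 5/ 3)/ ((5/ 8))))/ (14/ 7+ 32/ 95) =3709864/ 8325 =445.63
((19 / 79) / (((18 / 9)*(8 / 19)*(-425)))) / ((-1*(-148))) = -0.00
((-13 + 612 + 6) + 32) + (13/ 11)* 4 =7059/ 11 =641.73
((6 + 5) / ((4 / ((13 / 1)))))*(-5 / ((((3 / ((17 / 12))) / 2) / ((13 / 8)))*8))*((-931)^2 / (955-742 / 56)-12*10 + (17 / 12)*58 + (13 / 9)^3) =-768539272016945 / 25308453888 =-30366.90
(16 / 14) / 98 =4 / 343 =0.01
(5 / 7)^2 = 25 / 49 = 0.51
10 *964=9640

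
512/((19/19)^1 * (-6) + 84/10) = 640/3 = 213.33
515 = 515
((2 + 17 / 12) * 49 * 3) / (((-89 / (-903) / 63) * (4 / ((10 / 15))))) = 38096667 / 712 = 53506.55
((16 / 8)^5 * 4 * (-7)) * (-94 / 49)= 12032 / 7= 1718.86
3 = 3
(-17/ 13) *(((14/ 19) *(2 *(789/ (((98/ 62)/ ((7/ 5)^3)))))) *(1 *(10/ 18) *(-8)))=217326368/ 18525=11731.52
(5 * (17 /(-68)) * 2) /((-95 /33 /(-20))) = -330 /19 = -17.37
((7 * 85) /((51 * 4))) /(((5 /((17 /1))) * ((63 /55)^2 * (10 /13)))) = 133705 /13608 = 9.83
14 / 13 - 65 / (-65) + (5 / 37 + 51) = 25595 / 481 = 53.21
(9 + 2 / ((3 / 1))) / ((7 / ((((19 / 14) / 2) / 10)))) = 551 / 5880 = 0.09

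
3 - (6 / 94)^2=6618 / 2209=3.00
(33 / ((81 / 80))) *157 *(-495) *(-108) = 273556800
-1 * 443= -443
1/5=0.20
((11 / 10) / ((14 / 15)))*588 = 693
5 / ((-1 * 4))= -5 / 4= -1.25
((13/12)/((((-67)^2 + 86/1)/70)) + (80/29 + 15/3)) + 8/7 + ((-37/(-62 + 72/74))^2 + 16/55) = 299287075441019/31252081415940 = 9.58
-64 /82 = -32 /41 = -0.78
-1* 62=-62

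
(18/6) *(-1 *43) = -129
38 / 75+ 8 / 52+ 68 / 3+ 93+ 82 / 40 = 461671 / 3900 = 118.38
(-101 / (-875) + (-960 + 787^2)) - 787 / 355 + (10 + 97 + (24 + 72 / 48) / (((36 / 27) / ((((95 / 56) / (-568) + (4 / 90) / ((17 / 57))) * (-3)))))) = 19673423576577 / 31808000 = 618505.52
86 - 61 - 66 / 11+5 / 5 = 20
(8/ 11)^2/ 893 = 64/ 108053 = 0.00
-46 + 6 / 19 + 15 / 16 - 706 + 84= -666.75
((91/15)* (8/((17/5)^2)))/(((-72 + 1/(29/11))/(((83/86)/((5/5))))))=-4380740/77432637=-0.06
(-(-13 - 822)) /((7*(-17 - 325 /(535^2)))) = -9559915 /1362522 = -7.02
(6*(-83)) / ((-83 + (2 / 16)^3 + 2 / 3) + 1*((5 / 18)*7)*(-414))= 0.56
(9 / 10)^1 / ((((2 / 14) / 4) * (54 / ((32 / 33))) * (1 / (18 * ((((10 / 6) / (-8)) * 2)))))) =-112 / 33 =-3.39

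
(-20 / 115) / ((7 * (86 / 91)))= -26 / 989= -0.03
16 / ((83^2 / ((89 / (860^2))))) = 89 / 318444025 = 0.00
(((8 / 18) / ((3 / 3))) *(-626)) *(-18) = 5008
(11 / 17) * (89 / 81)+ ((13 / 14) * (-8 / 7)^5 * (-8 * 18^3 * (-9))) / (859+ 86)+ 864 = 341746243337 / 5670093555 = 60.27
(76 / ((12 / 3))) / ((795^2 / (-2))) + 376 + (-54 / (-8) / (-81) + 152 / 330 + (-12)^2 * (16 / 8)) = 18475732343 / 27809100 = 664.38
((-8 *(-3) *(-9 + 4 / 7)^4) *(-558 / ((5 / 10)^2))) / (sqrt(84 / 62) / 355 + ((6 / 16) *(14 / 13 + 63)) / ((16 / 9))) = -645619488279470690918400 / 32278305733825669 + 212680278720019169280 *sqrt(1302) / 1581636980957457781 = -19996801.49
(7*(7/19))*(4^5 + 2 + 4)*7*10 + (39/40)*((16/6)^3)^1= 158996308/855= 185960.59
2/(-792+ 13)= -2/779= -0.00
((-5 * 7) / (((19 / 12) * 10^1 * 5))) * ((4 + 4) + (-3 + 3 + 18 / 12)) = -4.20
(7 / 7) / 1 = 1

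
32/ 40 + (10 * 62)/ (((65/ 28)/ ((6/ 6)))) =17412/ 65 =267.88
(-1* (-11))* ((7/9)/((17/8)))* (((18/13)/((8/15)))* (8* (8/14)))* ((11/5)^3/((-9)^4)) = 937024/12083175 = 0.08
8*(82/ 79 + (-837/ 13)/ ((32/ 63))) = -4131637/ 4108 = -1005.75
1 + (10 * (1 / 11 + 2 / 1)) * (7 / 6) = 838 / 33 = 25.39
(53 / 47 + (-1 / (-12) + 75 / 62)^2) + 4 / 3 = 26880383 / 6504048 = 4.13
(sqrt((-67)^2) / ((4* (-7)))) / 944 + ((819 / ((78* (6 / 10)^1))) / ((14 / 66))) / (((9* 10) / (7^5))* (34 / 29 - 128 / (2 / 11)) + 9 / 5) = -42.02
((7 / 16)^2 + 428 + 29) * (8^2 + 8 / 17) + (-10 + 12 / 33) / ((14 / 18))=29463.01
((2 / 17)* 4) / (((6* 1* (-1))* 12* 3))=-1 / 459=-0.00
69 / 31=2.23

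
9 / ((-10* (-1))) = 9 / 10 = 0.90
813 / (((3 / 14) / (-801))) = -3038994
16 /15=1.07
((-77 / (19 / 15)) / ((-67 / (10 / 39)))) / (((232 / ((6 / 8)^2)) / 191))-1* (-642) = 19722303123 / 30714944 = 642.11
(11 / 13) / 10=0.08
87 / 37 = 2.35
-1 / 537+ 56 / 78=4999 / 6981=0.72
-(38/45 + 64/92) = -1594/1035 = -1.54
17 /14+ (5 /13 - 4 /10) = 1091 /910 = 1.20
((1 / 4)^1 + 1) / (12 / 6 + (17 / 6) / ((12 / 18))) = 1 / 5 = 0.20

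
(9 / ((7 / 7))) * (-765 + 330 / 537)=-1231425 / 179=-6879.47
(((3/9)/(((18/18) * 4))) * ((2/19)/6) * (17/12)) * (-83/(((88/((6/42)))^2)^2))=-1411/1181844113522688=-0.00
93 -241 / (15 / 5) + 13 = 77 / 3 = 25.67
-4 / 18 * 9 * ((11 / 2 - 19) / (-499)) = -27 / 499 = -0.05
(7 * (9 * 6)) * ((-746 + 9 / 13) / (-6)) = 610407 / 13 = 46954.38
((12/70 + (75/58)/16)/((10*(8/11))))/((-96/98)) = -210287/5939200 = -0.04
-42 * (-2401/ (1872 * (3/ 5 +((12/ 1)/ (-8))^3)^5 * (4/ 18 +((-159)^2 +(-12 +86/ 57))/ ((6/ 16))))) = -408746240000/ 84142856606890419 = -0.00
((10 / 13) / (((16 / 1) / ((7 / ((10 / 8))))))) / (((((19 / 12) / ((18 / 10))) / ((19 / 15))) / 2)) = 252 / 325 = 0.78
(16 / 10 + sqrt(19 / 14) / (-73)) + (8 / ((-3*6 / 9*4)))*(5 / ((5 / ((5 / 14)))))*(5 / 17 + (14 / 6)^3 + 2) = -60346 / 16065-sqrt(266) / 1022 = -3.77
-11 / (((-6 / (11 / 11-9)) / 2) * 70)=-44 / 105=-0.42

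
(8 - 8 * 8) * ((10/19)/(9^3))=-0.04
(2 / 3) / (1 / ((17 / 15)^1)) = 34 / 45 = 0.76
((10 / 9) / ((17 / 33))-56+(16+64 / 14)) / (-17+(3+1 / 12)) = 47512 / 19873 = 2.39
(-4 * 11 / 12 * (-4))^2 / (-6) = -968 / 27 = -35.85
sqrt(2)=1.41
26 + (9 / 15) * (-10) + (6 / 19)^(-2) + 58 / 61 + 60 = 199789 / 2196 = 90.98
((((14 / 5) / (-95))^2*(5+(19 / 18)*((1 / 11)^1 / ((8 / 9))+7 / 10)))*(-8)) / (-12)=0.00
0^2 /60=0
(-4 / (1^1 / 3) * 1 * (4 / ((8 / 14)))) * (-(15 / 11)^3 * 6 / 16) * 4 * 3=958.49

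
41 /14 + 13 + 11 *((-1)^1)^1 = 69 /14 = 4.93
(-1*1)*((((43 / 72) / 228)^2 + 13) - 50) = 9970945223 / 269485056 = 37.00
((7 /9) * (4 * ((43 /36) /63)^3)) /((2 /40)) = 397535 /937461924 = 0.00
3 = 3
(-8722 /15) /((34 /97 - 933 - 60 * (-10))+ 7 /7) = 423017 /241275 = 1.75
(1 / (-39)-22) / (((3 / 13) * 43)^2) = -0.22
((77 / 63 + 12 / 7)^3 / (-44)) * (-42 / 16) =6331625 / 4191264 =1.51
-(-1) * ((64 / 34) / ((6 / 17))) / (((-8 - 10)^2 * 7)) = 4 / 1701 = 0.00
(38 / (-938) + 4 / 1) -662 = -308621 / 469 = -658.04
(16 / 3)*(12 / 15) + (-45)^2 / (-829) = 1.82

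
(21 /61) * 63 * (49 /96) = 21609 /1952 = 11.07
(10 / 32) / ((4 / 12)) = 15 / 16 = 0.94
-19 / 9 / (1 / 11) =-209 / 9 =-23.22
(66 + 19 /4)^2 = 80089 /16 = 5005.56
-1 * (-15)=15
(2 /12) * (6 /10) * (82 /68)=0.12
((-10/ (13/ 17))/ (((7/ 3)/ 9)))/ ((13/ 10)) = -45900/ 1183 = -38.80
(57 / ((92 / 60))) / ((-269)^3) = -855 / 447697507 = -0.00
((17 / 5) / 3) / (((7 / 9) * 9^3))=17 / 8505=0.00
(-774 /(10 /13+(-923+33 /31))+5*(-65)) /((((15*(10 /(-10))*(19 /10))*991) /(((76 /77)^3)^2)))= 1220478466346893312 /115014429598493272155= 0.01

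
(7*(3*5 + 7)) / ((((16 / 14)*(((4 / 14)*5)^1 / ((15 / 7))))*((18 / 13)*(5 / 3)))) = 7007 / 80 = 87.59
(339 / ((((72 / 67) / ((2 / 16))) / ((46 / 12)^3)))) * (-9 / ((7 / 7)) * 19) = -1750210783 / 4608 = -379820.05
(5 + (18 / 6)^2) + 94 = 108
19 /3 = 6.33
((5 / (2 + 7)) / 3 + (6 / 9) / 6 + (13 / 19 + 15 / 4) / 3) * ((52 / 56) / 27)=47333 / 775656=0.06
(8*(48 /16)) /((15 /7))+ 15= 131 /5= 26.20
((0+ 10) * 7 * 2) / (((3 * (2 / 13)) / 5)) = 4550 / 3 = 1516.67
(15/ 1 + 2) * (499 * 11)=93313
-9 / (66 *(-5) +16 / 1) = 9 / 314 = 0.03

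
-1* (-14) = 14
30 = 30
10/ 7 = 1.43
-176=-176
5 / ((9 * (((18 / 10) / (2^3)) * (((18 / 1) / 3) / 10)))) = 1000 / 243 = 4.12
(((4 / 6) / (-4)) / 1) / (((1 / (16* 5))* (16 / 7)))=-35 / 6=-5.83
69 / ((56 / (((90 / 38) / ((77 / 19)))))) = 3105 / 4312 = 0.72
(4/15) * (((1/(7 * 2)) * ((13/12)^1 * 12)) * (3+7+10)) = 104/21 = 4.95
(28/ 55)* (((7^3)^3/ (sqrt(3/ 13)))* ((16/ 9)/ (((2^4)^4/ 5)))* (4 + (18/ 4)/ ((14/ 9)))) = 7788246151* sqrt(39)/ 1216512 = 39981.18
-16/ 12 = -4/ 3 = -1.33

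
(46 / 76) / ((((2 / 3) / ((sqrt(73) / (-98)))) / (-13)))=897* sqrt(73) / 7448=1.03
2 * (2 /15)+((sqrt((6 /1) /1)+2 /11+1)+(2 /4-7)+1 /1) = -1.60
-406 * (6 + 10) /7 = -928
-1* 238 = -238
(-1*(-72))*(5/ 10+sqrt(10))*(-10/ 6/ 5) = -24*sqrt(10) - 12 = -87.89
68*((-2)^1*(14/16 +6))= -935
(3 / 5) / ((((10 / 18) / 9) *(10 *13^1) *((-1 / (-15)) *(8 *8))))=729 / 41600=0.02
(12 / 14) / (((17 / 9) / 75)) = 4050 / 119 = 34.03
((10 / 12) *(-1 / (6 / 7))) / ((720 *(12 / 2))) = -7 / 31104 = -0.00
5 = 5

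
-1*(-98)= 98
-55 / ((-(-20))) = -11 / 4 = -2.75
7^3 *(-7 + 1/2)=-2229.50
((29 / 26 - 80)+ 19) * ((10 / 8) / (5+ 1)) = -2595 / 208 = -12.48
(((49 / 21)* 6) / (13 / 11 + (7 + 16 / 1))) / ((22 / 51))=51 / 38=1.34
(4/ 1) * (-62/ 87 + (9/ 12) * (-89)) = -23477/ 87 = -269.85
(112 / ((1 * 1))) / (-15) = -112 / 15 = -7.47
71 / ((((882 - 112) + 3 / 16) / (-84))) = -95424 / 12323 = -7.74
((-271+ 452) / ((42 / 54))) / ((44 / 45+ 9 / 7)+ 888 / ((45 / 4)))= 73305 / 25577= 2.87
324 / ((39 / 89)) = 9612 / 13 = 739.38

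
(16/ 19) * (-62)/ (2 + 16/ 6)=-1488/ 133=-11.19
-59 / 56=-1.05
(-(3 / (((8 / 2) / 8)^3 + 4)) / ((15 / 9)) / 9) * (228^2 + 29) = -416104 / 165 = -2521.84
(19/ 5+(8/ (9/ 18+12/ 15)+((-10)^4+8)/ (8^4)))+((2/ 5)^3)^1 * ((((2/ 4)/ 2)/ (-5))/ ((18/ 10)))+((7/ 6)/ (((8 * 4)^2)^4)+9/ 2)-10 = 6.90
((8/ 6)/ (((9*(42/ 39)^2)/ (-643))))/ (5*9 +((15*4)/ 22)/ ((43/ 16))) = -51399491/ 28795095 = -1.79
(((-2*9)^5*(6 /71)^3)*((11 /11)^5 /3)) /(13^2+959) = -5668704 /16821817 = -0.34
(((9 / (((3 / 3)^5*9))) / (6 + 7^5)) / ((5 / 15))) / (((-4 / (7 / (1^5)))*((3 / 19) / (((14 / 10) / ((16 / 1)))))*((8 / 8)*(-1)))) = 931 / 5380160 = 0.00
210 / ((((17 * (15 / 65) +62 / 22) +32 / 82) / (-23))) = -14159145 / 20906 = -677.28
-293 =-293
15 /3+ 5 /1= 10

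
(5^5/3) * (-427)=-1334375/3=-444791.67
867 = 867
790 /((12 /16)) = 3160 /3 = 1053.33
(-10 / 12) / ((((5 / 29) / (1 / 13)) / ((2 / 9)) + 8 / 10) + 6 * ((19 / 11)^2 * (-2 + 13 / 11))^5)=3028504922826346975 / 1850251272792436689159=0.00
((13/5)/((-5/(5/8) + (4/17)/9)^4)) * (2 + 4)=21371269959/5538336400000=0.00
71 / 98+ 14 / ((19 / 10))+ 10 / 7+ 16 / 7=21985 / 1862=11.81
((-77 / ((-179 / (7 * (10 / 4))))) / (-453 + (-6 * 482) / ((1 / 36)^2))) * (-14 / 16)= 3773 / 2147132208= 0.00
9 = 9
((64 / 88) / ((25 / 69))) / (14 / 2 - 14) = -552 / 1925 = -0.29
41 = 41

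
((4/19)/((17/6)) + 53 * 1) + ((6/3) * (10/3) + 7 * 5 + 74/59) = 5488142/57171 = 96.00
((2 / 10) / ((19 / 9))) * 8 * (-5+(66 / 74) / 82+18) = 9.86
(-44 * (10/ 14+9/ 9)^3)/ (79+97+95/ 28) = -304128/ 246127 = -1.24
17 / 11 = 1.55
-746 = -746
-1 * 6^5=-7776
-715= -715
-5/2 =-2.50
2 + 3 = 5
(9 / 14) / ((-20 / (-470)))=423 / 28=15.11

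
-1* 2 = -2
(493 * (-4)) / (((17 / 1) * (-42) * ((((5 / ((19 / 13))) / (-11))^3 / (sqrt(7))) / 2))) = -1059002164 * sqrt(7) / 5767125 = -485.83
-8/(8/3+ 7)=-24/29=-0.83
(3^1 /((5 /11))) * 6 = 198 /5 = 39.60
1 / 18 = 0.06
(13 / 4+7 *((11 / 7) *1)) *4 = 57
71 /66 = 1.08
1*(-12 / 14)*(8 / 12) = -4 / 7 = -0.57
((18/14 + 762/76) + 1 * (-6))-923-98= -270173/266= -1015.69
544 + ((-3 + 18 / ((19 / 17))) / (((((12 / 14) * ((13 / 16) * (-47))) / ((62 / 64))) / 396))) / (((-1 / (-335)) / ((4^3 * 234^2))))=-161022350924128 / 893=-180316182445.83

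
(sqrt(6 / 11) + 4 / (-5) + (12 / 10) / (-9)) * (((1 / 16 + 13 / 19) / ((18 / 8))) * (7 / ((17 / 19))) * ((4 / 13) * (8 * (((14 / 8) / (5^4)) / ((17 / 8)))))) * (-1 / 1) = 2491552 / 316996875 - 177968 * sqrt(66) / 232464375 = 0.00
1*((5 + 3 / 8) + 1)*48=306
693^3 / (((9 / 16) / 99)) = 58575010032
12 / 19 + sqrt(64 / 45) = 12 / 19 + 8 * sqrt(5) / 15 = 1.82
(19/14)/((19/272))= 136/7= 19.43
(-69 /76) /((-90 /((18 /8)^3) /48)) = 16767 /3040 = 5.52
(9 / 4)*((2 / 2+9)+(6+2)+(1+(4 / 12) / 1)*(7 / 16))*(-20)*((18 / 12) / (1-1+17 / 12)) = -30105 / 34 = -885.44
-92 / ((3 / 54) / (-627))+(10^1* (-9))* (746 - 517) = 1017702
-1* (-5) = 5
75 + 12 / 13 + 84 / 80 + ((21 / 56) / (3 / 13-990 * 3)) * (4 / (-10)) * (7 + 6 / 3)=128774409 / 1672970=76.97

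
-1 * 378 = -378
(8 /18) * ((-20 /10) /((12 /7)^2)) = -49 /162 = -0.30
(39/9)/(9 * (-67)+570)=-13/99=-0.13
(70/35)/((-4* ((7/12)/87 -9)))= 522/9389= 0.06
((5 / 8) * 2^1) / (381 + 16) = 5 / 1588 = 0.00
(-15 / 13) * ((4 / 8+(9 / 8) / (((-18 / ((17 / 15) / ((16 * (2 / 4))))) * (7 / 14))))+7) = -8.63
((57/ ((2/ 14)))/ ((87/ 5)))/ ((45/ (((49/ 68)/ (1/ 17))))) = 6517/ 1044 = 6.24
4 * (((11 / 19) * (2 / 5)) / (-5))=-88 / 475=-0.19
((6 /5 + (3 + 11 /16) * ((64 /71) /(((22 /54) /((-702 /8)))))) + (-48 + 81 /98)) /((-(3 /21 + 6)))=291573657 /2350810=124.03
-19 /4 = -4.75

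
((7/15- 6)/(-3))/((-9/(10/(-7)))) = 166/567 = 0.29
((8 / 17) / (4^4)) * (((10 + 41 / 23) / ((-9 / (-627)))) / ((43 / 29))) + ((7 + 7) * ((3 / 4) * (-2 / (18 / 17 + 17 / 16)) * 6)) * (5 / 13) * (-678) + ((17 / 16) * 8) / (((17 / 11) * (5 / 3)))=937878637496147 / 60534870240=15493.20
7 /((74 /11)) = 77 /74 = 1.04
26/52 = 0.50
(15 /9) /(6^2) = 5 /108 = 0.05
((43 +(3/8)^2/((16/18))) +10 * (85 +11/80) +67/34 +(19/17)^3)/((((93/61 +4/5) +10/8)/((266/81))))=4362915741985/5289060672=824.89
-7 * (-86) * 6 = 3612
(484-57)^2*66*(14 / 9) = 56157332 / 3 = 18719110.67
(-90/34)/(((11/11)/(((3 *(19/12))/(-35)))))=171/476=0.36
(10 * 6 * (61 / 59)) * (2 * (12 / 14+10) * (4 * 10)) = 22252800 / 413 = 53880.87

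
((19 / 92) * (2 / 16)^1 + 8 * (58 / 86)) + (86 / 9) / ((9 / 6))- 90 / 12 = 4.29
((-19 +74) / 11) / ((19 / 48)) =240 / 19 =12.63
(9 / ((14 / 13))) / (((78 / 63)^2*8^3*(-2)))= -567 / 106496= -0.01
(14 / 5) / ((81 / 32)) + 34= 14218 / 405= 35.11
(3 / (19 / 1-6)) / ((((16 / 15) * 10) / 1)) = 9 / 416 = 0.02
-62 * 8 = -496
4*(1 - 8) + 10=-18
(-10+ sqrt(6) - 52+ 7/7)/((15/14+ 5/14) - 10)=427/60 - 7*sqrt(6)/60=6.83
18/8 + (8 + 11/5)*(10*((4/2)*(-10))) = -8151/4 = -2037.75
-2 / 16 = -1 / 8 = -0.12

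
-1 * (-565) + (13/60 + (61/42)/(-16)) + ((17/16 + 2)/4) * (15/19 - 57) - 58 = 9875829/21280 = 464.09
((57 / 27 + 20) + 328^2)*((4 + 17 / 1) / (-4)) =-6779185 / 12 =-564932.08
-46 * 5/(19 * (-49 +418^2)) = -46/663765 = -0.00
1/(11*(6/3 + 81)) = 1/913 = 0.00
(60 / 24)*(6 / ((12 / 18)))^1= 45 / 2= 22.50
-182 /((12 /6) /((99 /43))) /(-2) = 9009 /86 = 104.76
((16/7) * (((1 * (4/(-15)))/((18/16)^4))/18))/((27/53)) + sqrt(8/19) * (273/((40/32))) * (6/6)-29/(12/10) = 117.51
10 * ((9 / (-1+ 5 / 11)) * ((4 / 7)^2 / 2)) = -1320 / 49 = -26.94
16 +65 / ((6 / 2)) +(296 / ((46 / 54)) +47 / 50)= 1331993 / 3450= 386.08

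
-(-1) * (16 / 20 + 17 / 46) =269 / 230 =1.17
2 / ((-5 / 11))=-22 / 5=-4.40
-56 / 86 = -28 / 43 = -0.65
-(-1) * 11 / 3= 11 / 3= 3.67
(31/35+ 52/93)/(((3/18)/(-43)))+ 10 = -393608/1085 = -362.77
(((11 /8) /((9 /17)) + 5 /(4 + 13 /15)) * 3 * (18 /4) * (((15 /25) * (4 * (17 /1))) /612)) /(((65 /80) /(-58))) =-1104958 /4745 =-232.87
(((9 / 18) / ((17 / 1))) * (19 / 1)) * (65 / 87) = 1235 / 2958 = 0.42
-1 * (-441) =441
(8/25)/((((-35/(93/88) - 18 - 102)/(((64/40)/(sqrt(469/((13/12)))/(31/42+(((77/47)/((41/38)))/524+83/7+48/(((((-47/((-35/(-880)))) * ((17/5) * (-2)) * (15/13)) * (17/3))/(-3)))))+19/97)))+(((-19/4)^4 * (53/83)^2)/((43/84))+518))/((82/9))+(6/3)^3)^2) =0.00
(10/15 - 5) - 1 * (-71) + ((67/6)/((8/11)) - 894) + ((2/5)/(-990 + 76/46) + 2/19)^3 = -6133230563272630073473/7553444132302998000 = -811.98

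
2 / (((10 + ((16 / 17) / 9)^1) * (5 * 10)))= 153 / 38650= 0.00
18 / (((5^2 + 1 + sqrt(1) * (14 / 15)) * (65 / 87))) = 2349 / 2626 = 0.89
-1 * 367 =-367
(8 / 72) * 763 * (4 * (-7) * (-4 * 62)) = 5298272 / 9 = 588696.89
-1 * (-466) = 466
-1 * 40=-40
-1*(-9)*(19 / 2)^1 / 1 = 171 / 2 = 85.50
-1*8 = -8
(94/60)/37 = 47/1110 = 0.04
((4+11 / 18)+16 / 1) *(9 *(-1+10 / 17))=-2597 / 34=-76.38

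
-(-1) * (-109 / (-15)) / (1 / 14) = 1526 / 15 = 101.73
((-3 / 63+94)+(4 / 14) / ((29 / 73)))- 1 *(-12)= 106.67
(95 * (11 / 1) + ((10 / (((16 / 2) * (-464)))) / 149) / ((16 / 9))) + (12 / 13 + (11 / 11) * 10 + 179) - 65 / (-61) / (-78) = 12999114326993 / 10526370816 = 1234.91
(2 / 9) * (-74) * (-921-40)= 142228 / 9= 15803.11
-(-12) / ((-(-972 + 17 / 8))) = 96 / 7759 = 0.01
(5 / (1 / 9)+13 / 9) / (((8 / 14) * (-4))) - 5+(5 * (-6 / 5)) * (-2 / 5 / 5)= -44711 / 1800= -24.84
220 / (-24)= -55 / 6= -9.17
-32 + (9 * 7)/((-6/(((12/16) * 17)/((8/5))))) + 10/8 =-7323/64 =-114.42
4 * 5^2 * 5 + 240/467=233740/467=500.51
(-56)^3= -175616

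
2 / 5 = 0.40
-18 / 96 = -0.19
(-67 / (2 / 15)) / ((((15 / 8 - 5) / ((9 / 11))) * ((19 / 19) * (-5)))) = -7236 / 275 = -26.31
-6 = -6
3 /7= 0.43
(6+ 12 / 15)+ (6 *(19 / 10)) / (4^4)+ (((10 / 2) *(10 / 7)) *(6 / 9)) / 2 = 247981 / 26880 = 9.23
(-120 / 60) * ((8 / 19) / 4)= -4 / 19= -0.21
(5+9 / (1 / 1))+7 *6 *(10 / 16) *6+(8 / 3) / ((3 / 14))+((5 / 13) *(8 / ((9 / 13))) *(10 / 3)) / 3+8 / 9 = 30743 / 162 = 189.77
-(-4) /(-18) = -2 /9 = -0.22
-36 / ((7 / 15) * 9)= -60 / 7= -8.57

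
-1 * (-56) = 56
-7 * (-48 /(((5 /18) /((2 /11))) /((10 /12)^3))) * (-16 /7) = -3200 /11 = -290.91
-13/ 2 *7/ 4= -11.38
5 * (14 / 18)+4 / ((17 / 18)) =1243 / 153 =8.12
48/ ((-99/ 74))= -1184/ 33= -35.88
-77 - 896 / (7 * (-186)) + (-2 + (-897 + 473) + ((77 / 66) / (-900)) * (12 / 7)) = -7007281 / 13950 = -502.31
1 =1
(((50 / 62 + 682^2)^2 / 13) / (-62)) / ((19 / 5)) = -1039518916195805 / 14716754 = -70635067.77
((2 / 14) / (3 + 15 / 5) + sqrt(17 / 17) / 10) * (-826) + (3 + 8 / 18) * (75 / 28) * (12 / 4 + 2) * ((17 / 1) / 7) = 28711 / 2940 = 9.77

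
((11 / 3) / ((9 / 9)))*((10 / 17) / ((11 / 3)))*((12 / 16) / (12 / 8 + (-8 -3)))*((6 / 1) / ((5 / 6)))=-108 / 323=-0.33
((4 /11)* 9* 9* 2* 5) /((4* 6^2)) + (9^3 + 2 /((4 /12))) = 16215 /22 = 737.05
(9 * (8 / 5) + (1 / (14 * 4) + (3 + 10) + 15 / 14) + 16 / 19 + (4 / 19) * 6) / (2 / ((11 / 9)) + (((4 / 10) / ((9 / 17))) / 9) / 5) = 725109165 / 39180736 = 18.51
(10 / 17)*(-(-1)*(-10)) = -100 / 17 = -5.88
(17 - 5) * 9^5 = 708588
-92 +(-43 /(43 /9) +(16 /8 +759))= 660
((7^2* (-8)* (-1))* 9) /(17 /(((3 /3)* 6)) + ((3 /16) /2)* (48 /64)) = 1354752 /1115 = 1215.02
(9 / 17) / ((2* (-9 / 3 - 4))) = -9 / 238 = -0.04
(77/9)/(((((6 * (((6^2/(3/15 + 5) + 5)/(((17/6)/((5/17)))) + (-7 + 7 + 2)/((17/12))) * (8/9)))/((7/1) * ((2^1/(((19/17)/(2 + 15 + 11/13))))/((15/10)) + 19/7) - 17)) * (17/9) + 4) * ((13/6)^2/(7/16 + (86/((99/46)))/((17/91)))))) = 2260775777183/24172875792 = 93.53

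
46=46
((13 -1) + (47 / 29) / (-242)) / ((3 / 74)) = 3114253 / 10527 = 295.83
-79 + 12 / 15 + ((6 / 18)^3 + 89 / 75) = -51959 / 675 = -76.98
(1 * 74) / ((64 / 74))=1369 / 16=85.56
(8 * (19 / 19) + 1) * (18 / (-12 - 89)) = -1.60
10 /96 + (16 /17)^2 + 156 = 2177765 /13872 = 156.99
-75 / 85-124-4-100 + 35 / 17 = -3856 / 17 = -226.82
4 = 4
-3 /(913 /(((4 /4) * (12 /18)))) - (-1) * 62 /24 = 28279 /10956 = 2.58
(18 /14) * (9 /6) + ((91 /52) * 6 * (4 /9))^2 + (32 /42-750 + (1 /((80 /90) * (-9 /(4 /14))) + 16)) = -178811 /252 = -709.57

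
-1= -1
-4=-4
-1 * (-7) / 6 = 7 / 6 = 1.17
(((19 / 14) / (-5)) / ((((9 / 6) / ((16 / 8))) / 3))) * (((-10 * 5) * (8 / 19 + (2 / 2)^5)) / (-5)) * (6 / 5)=-648 / 35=-18.51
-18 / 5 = -3.60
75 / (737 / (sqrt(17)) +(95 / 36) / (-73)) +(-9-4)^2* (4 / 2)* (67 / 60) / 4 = 381750375600* sqrt(17) / 3751333537471 +42476387842764133 / 450160024496520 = 94.78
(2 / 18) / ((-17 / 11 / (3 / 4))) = -11 / 204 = -0.05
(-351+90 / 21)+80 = -1867 / 7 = -266.71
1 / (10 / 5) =1 / 2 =0.50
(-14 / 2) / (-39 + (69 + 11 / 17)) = -119 / 521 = -0.23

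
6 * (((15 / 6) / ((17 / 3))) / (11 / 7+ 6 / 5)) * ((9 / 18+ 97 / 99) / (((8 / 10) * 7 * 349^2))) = 36625 / 17674786712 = 0.00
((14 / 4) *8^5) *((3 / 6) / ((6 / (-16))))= -458752 / 3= -152917.33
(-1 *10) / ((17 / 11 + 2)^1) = -110 / 39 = -2.82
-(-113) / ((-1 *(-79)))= 113 / 79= 1.43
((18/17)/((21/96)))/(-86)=-288/5117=-0.06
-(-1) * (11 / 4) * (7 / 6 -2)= -55 / 24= -2.29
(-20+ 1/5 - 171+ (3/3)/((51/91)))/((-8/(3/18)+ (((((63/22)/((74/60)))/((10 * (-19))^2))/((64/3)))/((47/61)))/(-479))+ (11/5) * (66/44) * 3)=40814358576806144/8226973606049505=4.96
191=191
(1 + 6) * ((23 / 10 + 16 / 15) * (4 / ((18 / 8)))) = 5656 / 135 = 41.90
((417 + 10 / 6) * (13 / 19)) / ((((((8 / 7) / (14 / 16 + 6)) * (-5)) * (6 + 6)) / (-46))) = 3614611 / 2736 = 1321.13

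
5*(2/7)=10/7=1.43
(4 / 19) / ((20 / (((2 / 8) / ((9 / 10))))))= 1 / 342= 0.00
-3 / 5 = -0.60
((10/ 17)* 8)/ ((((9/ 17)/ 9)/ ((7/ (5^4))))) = 112/ 125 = 0.90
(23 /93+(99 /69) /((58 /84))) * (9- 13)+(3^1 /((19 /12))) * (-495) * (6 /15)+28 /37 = -16732407392 /43607793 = -383.70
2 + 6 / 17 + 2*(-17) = -538 / 17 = -31.65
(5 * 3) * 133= 1995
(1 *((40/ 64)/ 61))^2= 25/ 238144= 0.00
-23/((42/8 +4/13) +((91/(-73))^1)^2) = -6373484/1970693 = -3.23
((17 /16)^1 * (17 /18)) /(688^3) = 289 /93790273536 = 0.00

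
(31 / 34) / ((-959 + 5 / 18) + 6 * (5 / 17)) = -279 / 292829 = -0.00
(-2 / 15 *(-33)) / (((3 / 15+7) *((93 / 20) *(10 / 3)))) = 11 / 279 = 0.04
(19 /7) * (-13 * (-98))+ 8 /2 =3462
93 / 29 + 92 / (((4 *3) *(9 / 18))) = 1613 / 87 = 18.54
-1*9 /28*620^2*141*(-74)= 9024366600 /7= 1289195228.57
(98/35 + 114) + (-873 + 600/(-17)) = -67277/85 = -791.49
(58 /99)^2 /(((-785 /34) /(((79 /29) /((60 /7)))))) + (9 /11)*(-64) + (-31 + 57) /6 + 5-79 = -14083668983 /115406775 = -122.04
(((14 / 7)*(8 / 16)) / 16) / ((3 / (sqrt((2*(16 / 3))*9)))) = 0.20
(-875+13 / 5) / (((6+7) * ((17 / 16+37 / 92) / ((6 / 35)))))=-7.85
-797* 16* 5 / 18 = -31880 / 9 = -3542.22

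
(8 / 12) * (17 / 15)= 34 / 45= 0.76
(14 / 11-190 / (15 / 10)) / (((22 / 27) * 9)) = -2069 / 121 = -17.10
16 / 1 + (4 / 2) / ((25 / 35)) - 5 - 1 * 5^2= -11.20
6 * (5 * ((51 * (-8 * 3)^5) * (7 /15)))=-5685313536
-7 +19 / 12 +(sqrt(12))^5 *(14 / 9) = -65 / 12 +448 *sqrt(3) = 770.54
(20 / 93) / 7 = 20 / 651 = 0.03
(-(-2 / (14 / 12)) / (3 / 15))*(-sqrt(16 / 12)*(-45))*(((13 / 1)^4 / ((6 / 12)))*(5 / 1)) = 514098000*sqrt(3) / 7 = 127206265.15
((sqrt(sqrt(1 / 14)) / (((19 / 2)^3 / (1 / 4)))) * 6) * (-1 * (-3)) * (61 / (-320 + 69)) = -1098 * 14^(3 / 4) / 12051263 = -0.00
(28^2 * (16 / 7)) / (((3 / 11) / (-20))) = -394240 / 3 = -131413.33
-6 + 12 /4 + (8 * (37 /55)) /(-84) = -3539 /1155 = -3.06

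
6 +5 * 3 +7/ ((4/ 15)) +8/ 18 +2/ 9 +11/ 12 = 293/ 6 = 48.83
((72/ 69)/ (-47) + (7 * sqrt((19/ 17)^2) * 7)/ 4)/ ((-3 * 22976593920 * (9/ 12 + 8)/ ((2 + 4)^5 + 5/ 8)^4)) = -15052031769178434716927419/ 181597351850488627200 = -82886.85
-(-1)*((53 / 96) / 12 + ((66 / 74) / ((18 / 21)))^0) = 1205 / 1152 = 1.05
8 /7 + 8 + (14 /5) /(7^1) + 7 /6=2249 /210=10.71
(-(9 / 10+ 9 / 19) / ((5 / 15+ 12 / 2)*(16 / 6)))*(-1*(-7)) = -16443 / 28880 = -0.57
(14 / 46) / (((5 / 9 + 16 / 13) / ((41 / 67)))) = 0.10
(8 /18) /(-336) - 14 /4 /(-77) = 367 /8316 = 0.04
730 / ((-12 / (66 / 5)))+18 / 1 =-785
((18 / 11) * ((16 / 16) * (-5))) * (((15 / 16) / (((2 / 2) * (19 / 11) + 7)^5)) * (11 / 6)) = -4026275 / 14495514624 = -0.00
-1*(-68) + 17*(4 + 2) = 170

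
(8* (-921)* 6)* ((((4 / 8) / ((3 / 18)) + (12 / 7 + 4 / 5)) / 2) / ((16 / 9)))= -4799331 / 70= -68561.87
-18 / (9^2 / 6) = -4 / 3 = -1.33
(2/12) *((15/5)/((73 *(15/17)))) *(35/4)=119/1752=0.07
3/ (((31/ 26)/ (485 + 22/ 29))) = 1098786/ 899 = 1222.23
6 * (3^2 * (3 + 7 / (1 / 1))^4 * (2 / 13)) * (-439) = -474120000 / 13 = -36470769.23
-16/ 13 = -1.23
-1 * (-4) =4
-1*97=-97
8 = 8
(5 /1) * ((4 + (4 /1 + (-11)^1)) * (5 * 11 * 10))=-8250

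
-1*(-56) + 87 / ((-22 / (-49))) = 5495 / 22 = 249.77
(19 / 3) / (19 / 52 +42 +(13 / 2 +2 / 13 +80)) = 988 / 20127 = 0.05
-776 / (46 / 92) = -1552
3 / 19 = 0.16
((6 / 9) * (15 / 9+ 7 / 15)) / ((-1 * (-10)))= 32 / 225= 0.14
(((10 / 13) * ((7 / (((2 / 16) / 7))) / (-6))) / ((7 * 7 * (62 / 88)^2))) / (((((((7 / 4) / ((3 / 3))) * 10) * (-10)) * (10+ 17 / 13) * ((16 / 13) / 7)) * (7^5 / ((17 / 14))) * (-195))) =-8228 / 3739482288675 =-0.00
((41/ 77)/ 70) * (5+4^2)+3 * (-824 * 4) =-7613637/ 770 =-9887.84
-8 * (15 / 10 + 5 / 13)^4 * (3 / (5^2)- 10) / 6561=109531219 / 720725850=0.15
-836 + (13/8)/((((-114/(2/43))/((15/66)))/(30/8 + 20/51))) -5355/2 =-3513.50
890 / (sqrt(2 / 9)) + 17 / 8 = 17 / 8 + 1335 * sqrt(2) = 1890.10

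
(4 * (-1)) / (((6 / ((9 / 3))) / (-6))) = 12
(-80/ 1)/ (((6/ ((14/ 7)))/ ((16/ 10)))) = -42.67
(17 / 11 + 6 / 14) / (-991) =-152 / 76307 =-0.00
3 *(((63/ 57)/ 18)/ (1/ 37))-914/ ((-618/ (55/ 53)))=5196773/ 622326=8.35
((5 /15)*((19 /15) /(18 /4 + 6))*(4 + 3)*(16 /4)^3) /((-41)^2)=2432 /226935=0.01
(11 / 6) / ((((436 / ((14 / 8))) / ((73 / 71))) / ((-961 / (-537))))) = 5401781 / 398960928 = 0.01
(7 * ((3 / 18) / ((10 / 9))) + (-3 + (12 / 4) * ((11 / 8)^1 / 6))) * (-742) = 37471 / 40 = 936.78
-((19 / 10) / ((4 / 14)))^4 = -312900721 / 160000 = -1955.63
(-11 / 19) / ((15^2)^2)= -11 / 961875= -0.00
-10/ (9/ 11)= -110/ 9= -12.22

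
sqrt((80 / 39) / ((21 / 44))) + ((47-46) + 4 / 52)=14 / 13 + 8 * sqrt(5005) / 273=3.15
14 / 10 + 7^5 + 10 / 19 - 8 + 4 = 1596468 / 95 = 16804.93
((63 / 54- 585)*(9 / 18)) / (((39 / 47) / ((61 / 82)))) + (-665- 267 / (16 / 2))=-9210985 / 9594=-960.08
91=91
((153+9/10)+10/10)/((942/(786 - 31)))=233899/1884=124.15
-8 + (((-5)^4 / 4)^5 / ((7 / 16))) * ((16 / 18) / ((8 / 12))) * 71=6771087646481687 / 336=20152046566909.78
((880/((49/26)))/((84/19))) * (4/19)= 22880/1029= 22.24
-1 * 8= -8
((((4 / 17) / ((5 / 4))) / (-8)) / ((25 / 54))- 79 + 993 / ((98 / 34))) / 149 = 27640958 / 15514625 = 1.78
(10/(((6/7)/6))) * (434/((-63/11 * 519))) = -47740/4671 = -10.22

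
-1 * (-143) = 143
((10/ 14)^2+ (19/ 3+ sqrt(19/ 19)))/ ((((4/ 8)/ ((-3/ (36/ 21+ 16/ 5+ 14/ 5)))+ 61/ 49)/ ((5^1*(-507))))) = 974285/ 2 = 487142.50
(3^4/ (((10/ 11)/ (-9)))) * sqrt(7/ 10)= -8019 * sqrt(70)/ 100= -670.92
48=48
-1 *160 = -160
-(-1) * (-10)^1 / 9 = -10 / 9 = -1.11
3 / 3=1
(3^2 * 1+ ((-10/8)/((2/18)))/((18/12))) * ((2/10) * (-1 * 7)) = -21/10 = -2.10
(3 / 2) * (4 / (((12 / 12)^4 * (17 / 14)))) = 84 / 17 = 4.94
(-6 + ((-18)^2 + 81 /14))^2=20548089 /196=104837.19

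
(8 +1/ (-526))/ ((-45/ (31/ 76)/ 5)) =-130417/ 359784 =-0.36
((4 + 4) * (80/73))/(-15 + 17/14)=-8960/14089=-0.64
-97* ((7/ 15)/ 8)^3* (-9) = 33271/ 192000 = 0.17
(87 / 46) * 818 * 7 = 249081 / 23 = 10829.61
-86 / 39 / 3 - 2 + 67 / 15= 1013 / 585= 1.73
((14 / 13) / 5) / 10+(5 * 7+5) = 13007 / 325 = 40.02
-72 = -72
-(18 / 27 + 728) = -2186 / 3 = -728.67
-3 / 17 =-0.18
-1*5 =-5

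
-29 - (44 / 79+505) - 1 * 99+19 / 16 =-799315 / 1264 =-632.37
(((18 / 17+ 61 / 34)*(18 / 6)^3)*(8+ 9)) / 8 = 2619 / 16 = 163.69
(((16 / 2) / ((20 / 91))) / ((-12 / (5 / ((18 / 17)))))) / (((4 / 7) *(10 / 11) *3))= -119119 / 12960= -9.19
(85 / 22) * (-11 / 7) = -6.07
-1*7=-7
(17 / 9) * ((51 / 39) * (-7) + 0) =-17.29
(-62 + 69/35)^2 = 4414201/1225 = 3603.43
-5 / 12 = -0.42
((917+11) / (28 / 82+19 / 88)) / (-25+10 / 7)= -2130688 / 30165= -70.63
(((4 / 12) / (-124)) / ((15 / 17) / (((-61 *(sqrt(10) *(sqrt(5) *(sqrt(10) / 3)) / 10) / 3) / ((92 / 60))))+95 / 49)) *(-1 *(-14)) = -175204494325 / 9006705095736 - 1202591271 *sqrt(5) / 3002235031912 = -0.02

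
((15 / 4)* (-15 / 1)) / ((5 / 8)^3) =-1152 / 5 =-230.40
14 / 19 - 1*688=-13058 / 19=-687.26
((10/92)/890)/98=1/802424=0.00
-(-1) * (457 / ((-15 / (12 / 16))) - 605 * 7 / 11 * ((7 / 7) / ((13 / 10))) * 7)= -544941 / 260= -2095.93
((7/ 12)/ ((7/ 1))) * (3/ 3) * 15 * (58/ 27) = 145/ 54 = 2.69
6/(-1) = -6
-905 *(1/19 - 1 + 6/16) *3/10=47241/304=155.40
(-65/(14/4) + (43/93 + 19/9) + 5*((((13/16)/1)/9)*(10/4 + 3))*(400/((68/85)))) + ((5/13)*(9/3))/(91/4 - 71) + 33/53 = 2547011873279/2077632648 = 1225.92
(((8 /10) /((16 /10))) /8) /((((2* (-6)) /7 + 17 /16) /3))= -21 /73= -0.29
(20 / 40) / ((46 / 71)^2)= 5041 / 4232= 1.19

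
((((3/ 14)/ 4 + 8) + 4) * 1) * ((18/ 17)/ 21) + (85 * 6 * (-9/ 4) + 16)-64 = -3981381/ 3332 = -1194.89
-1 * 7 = -7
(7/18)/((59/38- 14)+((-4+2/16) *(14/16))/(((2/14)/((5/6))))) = -8512/705363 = -0.01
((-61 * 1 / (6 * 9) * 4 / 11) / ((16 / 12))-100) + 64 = -7189 / 198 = -36.31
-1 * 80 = -80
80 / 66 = 40 / 33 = 1.21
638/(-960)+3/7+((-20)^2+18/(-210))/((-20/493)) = -165616469/16800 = -9858.12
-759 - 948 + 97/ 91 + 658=-95362/ 91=-1047.93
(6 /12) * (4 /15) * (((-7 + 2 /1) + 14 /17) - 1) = -176 /255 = -0.69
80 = 80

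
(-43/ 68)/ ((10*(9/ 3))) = -43/ 2040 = -0.02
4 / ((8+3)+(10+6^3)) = 4 / 237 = 0.02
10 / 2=5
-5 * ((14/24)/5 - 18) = 1073/12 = 89.42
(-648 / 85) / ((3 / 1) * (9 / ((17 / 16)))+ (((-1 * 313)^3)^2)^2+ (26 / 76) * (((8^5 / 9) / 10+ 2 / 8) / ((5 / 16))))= -554040 / 64256503671100608155188373092950277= -0.00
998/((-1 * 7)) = -998/7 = -142.57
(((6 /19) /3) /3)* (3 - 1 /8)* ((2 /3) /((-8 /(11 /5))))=-253 /13680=-0.02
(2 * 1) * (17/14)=2.43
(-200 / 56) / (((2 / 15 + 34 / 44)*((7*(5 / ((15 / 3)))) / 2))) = -16500 / 14651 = -1.13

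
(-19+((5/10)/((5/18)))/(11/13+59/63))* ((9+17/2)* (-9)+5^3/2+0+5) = 1181961/730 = 1619.12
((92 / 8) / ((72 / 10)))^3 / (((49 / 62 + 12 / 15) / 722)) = 85100560625 / 46002816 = 1849.90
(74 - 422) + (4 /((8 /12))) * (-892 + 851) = -594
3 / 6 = 1 / 2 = 0.50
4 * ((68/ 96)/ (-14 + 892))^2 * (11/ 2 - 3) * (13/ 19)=18785/ 4218277248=0.00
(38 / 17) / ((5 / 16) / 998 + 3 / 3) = 606784 / 271541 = 2.23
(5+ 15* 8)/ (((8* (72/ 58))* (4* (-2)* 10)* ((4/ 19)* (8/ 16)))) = -1.49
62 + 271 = 333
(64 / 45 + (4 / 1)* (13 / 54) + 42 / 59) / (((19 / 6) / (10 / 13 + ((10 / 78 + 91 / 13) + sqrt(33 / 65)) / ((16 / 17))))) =104839* sqrt(2145) / 6557850 + 844879 / 103545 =8.90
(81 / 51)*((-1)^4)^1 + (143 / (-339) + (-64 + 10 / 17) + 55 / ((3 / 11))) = 803485 / 5763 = 139.42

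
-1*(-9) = 9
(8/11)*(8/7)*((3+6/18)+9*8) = 14464/231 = 62.61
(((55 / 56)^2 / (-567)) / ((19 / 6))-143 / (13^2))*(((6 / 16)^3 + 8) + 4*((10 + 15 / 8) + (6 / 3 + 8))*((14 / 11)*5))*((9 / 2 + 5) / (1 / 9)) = -853551404659 / 20873216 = -40892.18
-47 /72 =-0.65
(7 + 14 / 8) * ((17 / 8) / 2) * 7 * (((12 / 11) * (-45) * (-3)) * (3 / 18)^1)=562275 / 352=1597.37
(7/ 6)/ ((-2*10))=-7/ 120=-0.06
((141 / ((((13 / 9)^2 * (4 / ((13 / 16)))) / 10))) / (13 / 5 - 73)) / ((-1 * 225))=1269 / 146432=0.01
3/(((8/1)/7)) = 21/8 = 2.62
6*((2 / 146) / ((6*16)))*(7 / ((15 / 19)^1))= 133 / 17520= 0.01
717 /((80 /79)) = 56643 /80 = 708.04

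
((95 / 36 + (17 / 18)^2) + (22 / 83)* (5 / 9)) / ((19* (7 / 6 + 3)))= 49456 / 1064475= 0.05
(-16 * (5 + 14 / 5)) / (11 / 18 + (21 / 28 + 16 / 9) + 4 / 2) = -22464 / 925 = -24.29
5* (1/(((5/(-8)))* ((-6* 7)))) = 4/21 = 0.19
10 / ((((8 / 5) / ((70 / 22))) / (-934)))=-408625 / 22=-18573.86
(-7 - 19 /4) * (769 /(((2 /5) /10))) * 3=-2710725 /4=-677681.25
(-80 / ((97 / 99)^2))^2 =614781446400 / 88529281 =6944.39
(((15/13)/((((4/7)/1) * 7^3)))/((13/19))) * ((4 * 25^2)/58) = 178125/480298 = 0.37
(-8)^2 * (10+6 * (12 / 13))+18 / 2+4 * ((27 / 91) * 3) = 1007.02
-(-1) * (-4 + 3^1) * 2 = -2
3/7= 0.43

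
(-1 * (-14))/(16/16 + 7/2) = 28/9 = 3.11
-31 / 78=-0.40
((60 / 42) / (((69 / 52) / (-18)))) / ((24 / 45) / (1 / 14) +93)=-46800 / 242627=-0.19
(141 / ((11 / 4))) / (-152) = -141 / 418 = -0.34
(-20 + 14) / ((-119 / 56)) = 48 / 17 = 2.82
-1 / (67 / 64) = -0.96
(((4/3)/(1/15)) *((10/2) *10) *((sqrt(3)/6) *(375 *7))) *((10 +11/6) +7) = 24718750 *sqrt(3)/3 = 14271376.97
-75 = -75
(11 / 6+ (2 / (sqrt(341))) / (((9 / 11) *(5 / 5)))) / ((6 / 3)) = sqrt(341) / 279+ 11 / 12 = 0.98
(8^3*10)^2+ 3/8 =209715203/8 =26214400.38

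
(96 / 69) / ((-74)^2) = 8 / 31487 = 0.00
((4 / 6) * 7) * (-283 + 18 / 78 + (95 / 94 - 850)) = -3227021 / 611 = -5281.54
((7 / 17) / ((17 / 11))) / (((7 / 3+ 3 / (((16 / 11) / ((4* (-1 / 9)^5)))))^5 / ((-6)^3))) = -50315396029801949261650305024 / 60451650349217015592340396273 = -0.83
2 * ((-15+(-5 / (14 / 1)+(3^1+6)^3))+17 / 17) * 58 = 580290 / 7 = 82898.57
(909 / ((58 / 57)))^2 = 2684586969 / 3364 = 798034.18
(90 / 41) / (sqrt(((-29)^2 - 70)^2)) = 30 / 10537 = 0.00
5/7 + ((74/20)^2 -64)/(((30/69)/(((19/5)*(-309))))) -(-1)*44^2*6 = 5162042161/35000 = 147486.92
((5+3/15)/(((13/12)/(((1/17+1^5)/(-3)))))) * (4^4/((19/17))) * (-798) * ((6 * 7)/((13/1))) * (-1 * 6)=-390168576/65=-6002593.48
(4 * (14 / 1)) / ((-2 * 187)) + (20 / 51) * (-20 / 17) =-5828 / 9537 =-0.61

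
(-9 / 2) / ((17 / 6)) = -1.59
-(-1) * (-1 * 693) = -693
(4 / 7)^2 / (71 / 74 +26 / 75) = 88800 / 355201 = 0.25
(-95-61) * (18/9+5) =-1092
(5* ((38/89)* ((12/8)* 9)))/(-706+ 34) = -855/19936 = -0.04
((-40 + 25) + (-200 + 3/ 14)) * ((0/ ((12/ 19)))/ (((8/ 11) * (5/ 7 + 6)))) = 0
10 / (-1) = -10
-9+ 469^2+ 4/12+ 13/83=54768170/249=219952.49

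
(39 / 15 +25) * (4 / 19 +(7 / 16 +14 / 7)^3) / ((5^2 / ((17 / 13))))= 268252197 / 12646400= 21.21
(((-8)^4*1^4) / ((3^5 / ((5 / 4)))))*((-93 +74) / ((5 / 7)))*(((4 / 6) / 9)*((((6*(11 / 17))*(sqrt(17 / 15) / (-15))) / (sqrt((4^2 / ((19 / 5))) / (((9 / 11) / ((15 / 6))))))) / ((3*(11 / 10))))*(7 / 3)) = 1906688*sqrt(106590) / 276054075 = 2.25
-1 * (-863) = 863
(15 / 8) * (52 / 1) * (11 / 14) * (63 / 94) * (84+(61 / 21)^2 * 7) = 19332885 / 2632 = 7345.32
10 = 10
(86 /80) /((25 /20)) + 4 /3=2.19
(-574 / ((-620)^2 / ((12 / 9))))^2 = 82369 / 20779222500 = 0.00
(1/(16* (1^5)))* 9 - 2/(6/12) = -55/16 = -3.44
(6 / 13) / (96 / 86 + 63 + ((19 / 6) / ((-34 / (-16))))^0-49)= 86 / 3003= 0.03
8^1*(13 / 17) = 6.12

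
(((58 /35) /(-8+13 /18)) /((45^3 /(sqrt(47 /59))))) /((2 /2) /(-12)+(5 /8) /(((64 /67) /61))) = -59392 * sqrt(2773) /55853874523125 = -0.00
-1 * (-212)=212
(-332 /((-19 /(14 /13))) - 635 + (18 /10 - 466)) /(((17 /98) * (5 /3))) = -392275968 /104975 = -3736.85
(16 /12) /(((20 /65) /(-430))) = -5590 /3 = -1863.33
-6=-6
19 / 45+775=34894 / 45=775.42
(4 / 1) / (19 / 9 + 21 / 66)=792 / 481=1.65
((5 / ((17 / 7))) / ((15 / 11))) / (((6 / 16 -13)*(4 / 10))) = -1540 / 5151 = -0.30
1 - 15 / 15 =0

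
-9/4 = -2.25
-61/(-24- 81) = 61/105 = 0.58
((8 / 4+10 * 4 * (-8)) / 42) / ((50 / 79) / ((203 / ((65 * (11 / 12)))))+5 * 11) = -728538 / 5310085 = -0.14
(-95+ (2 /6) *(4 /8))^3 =-184220009 /216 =-852870.41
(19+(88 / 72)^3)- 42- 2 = -16894 / 729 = -23.17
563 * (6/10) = 1689/5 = 337.80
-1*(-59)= 59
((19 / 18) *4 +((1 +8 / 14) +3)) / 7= 554 / 441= 1.26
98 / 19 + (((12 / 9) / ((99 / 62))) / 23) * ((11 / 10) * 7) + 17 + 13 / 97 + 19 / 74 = 9666978041 / 423466110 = 22.83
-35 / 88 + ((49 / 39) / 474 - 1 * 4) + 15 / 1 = 8625875 / 813384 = 10.60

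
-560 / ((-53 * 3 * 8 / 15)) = 6.60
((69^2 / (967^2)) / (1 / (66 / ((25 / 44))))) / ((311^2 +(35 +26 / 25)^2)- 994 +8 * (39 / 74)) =3197249550 / 524543086572517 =0.00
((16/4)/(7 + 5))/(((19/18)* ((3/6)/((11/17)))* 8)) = 33/646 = 0.05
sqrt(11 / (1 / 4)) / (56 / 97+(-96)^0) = 194 * sqrt(11) / 153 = 4.21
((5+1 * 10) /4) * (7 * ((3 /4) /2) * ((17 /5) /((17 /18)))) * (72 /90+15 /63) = 2943 /80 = 36.79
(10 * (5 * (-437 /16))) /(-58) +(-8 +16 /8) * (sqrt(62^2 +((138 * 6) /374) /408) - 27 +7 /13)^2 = -6790948887473 /249284464 +2064 * sqrt(537684103) /2431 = -7554.37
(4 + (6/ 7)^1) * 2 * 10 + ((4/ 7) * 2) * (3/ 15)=3408/ 35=97.37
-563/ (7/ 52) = -29276/ 7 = -4182.29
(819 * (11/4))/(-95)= -9009/380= -23.71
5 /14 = 0.36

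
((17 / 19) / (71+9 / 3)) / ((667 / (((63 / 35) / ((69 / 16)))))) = 408 / 53923615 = 0.00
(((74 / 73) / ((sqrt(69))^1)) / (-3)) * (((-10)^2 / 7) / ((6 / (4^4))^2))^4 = -533226195880666726400000000 * sqrt(69) / 238042993671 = -18607182571217101.06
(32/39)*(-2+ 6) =128/39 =3.28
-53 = -53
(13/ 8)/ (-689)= -1/ 424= -0.00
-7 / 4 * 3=-5.25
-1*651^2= -423801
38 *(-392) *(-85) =1266160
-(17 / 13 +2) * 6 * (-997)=257226 / 13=19786.62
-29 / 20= -1.45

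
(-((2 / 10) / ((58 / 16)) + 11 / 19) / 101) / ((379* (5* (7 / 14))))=-3494 / 527293225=-0.00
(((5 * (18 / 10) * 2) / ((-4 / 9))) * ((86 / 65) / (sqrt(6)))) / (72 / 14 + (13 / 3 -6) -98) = 24381 * sqrt(6) / 258050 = 0.23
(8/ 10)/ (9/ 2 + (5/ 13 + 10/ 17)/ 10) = 221/ 1270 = 0.17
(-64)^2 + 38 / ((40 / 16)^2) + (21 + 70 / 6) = 310106 / 75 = 4134.75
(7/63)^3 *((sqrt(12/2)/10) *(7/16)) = 7 *sqrt(6)/116640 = 0.00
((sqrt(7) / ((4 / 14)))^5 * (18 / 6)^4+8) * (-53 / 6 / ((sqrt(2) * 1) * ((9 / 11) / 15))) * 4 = -21605650605 * sqrt(14) / 32 - 23320 * sqrt(2) / 9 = -2526283107.58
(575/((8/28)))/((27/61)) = 245525/54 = 4546.76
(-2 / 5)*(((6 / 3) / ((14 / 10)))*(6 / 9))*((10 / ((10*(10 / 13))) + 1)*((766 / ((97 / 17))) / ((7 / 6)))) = -2396048 / 23765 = -100.82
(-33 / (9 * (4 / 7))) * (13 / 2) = -1001 / 24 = -41.71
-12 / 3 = -4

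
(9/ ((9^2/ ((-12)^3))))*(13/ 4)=-624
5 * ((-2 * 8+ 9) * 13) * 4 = -1820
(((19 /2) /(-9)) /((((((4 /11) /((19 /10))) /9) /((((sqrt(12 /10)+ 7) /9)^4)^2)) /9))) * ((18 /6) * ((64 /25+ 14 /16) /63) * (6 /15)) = -5662010762898479 /837019575000000 - 15722026877029 * sqrt(30) /14946778125000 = -12.53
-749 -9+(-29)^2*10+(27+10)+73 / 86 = 661327 / 86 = 7689.85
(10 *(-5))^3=-125000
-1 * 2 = -2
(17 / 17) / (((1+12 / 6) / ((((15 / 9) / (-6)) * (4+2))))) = -5 / 9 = -0.56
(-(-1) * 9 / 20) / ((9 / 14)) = 7 / 10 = 0.70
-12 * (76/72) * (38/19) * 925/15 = -14060/9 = -1562.22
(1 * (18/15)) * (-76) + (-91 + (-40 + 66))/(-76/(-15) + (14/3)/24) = -490332/4735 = -103.55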